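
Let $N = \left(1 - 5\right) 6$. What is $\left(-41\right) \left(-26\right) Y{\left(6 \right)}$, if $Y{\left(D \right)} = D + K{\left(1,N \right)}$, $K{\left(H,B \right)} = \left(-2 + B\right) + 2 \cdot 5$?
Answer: $-10660$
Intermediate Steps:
$N = -24$ ($N = \left(-4\right) 6 = -24$)
$K{\left(H,B \right)} = 8 + B$ ($K{\left(H,B \right)} = \left(-2 + B\right) + 10 = 8 + B$)
$Y{\left(D \right)} = -16 + D$ ($Y{\left(D \right)} = D + \left(8 - 24\right) = D - 16 = -16 + D$)
$\left(-41\right) \left(-26\right) Y{\left(6 \right)} = \left(-41\right) \left(-26\right) \left(-16 + 6\right) = 1066 \left(-10\right) = -10660$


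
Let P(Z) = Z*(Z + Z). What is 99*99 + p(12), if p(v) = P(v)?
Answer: 10089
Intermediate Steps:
P(Z) = 2*Z² (P(Z) = Z*(2*Z) = 2*Z²)
p(v) = 2*v²
99*99 + p(12) = 99*99 + 2*12² = 9801 + 2*144 = 9801 + 288 = 10089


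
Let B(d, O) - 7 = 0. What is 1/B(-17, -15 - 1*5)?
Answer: ⅐ ≈ 0.14286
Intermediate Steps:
B(d, O) = 7 (B(d, O) = 7 + 0 = 7)
1/B(-17, -15 - 1*5) = 1/7 = ⅐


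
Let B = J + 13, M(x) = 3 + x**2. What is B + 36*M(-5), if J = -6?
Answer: 1015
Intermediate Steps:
B = 7 (B = -6 + 13 = 7)
B + 36*M(-5) = 7 + 36*(3 + (-5)**2) = 7 + 36*(3 + 25) = 7 + 36*28 = 7 + 1008 = 1015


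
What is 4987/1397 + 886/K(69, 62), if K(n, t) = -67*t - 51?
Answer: 19732593/5874385 ≈ 3.3591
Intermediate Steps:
K(n, t) = -51 - 67*t
4987/1397 + 886/K(69, 62) = 4987/1397 + 886/(-51 - 67*62) = 4987*(1/1397) + 886/(-51 - 4154) = 4987/1397 + 886/(-4205) = 4987/1397 + 886*(-1/4205) = 4987/1397 - 886/4205 = 19732593/5874385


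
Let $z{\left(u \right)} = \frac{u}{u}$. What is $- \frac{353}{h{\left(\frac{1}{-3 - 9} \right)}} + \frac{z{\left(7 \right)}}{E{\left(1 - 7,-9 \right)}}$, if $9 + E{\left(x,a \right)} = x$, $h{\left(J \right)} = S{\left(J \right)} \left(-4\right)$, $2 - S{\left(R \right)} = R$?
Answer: $\frac{3172}{75} \approx 42.293$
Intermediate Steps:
$S{\left(R \right)} = 2 - R$
$z{\left(u \right)} = 1$
$h{\left(J \right)} = -8 + 4 J$ ($h{\left(J \right)} = \left(2 - J\right) \left(-4\right) = -8 + 4 J$)
$E{\left(x,a \right)} = -9 + x$
$- \frac{353}{h{\left(\frac{1}{-3 - 9} \right)}} + \frac{z{\left(7 \right)}}{E{\left(1 - 7,-9 \right)}} = - \frac{353}{-8 + \frac{4}{-3 - 9}} + 1 \frac{1}{-9 + \left(1 - 7\right)} = - \frac{353}{-8 + \frac{4}{-12}} + 1 \frac{1}{-9 + \left(1 - 7\right)} = - \frac{353}{-8 + 4 \left(- \frac{1}{12}\right)} + 1 \frac{1}{-9 - 6} = - \frac{353}{-8 - \frac{1}{3}} + 1 \frac{1}{-15} = - \frac{353}{- \frac{25}{3}} + 1 \left(- \frac{1}{15}\right) = \left(-353\right) \left(- \frac{3}{25}\right) - \frac{1}{15} = \frac{1059}{25} - \frac{1}{15} = \frac{3172}{75}$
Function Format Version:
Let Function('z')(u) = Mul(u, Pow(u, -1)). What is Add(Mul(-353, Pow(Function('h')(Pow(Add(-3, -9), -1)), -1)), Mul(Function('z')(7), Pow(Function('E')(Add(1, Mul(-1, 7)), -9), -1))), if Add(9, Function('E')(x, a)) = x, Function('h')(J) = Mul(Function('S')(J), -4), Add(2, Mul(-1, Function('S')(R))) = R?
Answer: Rational(3172, 75) ≈ 42.293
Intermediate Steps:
Function('S')(R) = Add(2, Mul(-1, R))
Function('z')(u) = 1
Function('h')(J) = Add(-8, Mul(4, J)) (Function('h')(J) = Mul(Add(2, Mul(-1, J)), -4) = Add(-8, Mul(4, J)))
Function('E')(x, a) = Add(-9, x)
Add(Mul(-353, Pow(Function('h')(Pow(Add(-3, -9), -1)), -1)), Mul(Function('z')(7), Pow(Function('E')(Add(1, Mul(-1, 7)), -9), -1))) = Add(Mul(-353, Pow(Add(-8, Mul(4, Pow(Add(-3, -9), -1))), -1)), Mul(1, Pow(Add(-9, Add(1, Mul(-1, 7))), -1))) = Add(Mul(-353, Pow(Add(-8, Mul(4, Pow(-12, -1))), -1)), Mul(1, Pow(Add(-9, Add(1, -7)), -1))) = Add(Mul(-353, Pow(Add(-8, Mul(4, Rational(-1, 12))), -1)), Mul(1, Pow(Add(-9, -6), -1))) = Add(Mul(-353, Pow(Add(-8, Rational(-1, 3)), -1)), Mul(1, Pow(-15, -1))) = Add(Mul(-353, Pow(Rational(-25, 3), -1)), Mul(1, Rational(-1, 15))) = Add(Mul(-353, Rational(-3, 25)), Rational(-1, 15)) = Add(Rational(1059, 25), Rational(-1, 15)) = Rational(3172, 75)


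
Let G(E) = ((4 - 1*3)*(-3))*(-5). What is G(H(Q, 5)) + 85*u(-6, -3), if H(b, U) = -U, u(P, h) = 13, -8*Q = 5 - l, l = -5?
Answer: 1120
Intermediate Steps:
Q = -5/4 (Q = -(5 - 1*(-5))/8 = -(5 + 5)/8 = -⅛*10 = -5/4 ≈ -1.2500)
G(E) = 15 (G(E) = ((4 - 3)*(-3))*(-5) = (1*(-3))*(-5) = -3*(-5) = 15)
G(H(Q, 5)) + 85*u(-6, -3) = 15 + 85*13 = 15 + 1105 = 1120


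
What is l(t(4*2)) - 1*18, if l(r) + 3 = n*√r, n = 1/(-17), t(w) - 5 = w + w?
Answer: -21 - √21/17 ≈ -21.270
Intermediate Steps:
t(w) = 5 + 2*w (t(w) = 5 + (w + w) = 5 + 2*w)
n = -1/17 ≈ -0.058824
l(r) = -3 - √r/17
l(t(4*2)) - 1*18 = (-3 - √(5 + 2*(4*2))/17) - 1*18 = (-3 - √(5 + 2*8)/17) - 18 = (-3 - √(5 + 16)/17) - 18 = (-3 - √21/17) - 18 = -21 - √21/17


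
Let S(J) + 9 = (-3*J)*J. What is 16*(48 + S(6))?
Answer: -1104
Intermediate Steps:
S(J) = -9 - 3*J² (S(J) = -9 + (-3*J)*J = -9 - 3*J²)
16*(48 + S(6)) = 16*(48 + (-9 - 3*6²)) = 16*(48 + (-9 - 3*36)) = 16*(48 + (-9 - 108)) = 16*(48 - 117) = 16*(-69) = -1104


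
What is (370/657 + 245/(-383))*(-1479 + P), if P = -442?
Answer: 36988855/251631 ≈ 147.00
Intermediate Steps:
(370/657 + 245/(-383))*(-1479 + P) = (370/657 + 245/(-383))*(-1479 - 442) = (370*(1/657) + 245*(-1/383))*(-1921) = (370/657 - 245/383)*(-1921) = -19255/251631*(-1921) = 36988855/251631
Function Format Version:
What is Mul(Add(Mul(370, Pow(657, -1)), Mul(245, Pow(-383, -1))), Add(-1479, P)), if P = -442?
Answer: Rational(36988855, 251631) ≈ 147.00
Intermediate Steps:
Mul(Add(Mul(370, Pow(657, -1)), Mul(245, Pow(-383, -1))), Add(-1479, P)) = Mul(Add(Mul(370, Pow(657, -1)), Mul(245, Pow(-383, -1))), Add(-1479, -442)) = Mul(Add(Mul(370, Rational(1, 657)), Mul(245, Rational(-1, 383))), -1921) = Mul(Add(Rational(370, 657), Rational(-245, 383)), -1921) = Mul(Rational(-19255, 251631), -1921) = Rational(36988855, 251631)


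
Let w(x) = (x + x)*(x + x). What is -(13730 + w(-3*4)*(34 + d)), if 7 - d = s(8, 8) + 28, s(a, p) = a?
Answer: -16610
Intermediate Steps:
d = -29 (d = 7 - (8 + 28) = 7 - 1*36 = 7 - 36 = -29)
w(x) = 4*x² (w(x) = (2*x)*(2*x) = 4*x²)
-(13730 + w(-3*4)*(34 + d)) = -(13730 + (4*(-3*4)²)*(34 - 29)) = -(13730 + (4*(-12)²)*5) = -(13730 + (4*144)*5) = -(13730 + 576*5) = -(13730 + 2880) = -1*16610 = -16610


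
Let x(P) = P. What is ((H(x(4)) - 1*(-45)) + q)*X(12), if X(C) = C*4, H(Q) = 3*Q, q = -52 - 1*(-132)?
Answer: 6576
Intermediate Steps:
q = 80 (q = -52 + 132 = 80)
X(C) = 4*C
((H(x(4)) - 1*(-45)) + q)*X(12) = ((3*4 - 1*(-45)) + 80)*(4*12) = ((12 + 45) + 80)*48 = (57 + 80)*48 = 137*48 = 6576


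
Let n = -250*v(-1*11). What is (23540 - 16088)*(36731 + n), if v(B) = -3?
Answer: 279308412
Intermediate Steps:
n = 750 (n = -250*(-3) = 750)
(23540 - 16088)*(36731 + n) = (23540 - 16088)*(36731 + 750) = 7452*37481 = 279308412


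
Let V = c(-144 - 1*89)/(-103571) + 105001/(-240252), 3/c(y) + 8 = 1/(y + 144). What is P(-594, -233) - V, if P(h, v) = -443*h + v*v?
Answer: 5631766578920577115/17741678742996 ≈ 3.1743e+5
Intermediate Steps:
P(h, v) = v² - 443*h (P(h, v) = -443*h + v² = v² - 443*h)
c(y) = 3/(-8 + 1/(144 + y)) (c(y) = 3/(-8 + 1/(y + 144)) = 3/(-8 + 1/(144 + y)))
V = -7753852613839/17741678742996 (V = (3*(-144 - (-144 - 1*89))/(1151 + 8*(-144 - 1*89)))/(-103571) + 105001/(-240252) = (3*(-144 - (-144 - 89))/(1151 + 8*(-144 - 89)))*(-1/103571) + 105001*(-1/240252) = (3*(-144 - 1*(-233))/(1151 + 8*(-233)))*(-1/103571) - 105001/240252 = (3*(-144 + 233)/(1151 - 1864))*(-1/103571) - 105001/240252 = (3*89/(-713))*(-1/103571) - 105001/240252 = (3*(-1/713)*89)*(-1/103571) - 105001/240252 = -267/713*(-1/103571) - 105001/240252 = 267/73846123 - 105001/240252 = -7753852613839/17741678742996 ≈ -0.43704)
P(-594, -233) - V = ((-233)² - 443*(-594)) - 1*(-7753852613839/17741678742996) = (54289 + 263142) + 7753852613839/17741678742996 = 317431 + 7753852613839/17741678742996 = 5631766578920577115/17741678742996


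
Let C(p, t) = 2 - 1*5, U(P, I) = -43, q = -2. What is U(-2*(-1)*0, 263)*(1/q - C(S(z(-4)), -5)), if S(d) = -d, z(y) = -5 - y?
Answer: -215/2 ≈ -107.50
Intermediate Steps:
C(p, t) = -3 (C(p, t) = 2 - 5 = -3)
U(-2*(-1)*0, 263)*(1/q - C(S(z(-4)), -5)) = -43*(1/(-2) - 1*(-3)) = -43*(-½ + 3) = -43*5/2 = -215/2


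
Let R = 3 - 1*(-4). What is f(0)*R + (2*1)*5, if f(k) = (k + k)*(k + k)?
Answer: 10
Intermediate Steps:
f(k) = 4*k² (f(k) = (2*k)*(2*k) = 4*k²)
R = 7 (R = 3 + 4 = 7)
f(0)*R + (2*1)*5 = (4*0²)*7 + (2*1)*5 = (4*0)*7 + 2*5 = 0*7 + 10 = 0 + 10 = 10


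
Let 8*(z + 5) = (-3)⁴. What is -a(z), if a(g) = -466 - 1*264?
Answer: 730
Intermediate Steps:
z = 41/8 (z = -5 + (⅛)*(-3)⁴ = -5 + (⅛)*81 = -5 + 81/8 = 41/8 ≈ 5.1250)
a(g) = -730 (a(g) = -466 - 264 = -730)
-a(z) = -1*(-730) = 730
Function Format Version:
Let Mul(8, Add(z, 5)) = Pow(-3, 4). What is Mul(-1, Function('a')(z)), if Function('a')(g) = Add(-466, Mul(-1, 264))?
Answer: 730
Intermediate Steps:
z = Rational(41, 8) (z = Add(-5, Mul(Rational(1, 8), Pow(-3, 4))) = Add(-5, Mul(Rational(1, 8), 81)) = Add(-5, Rational(81, 8)) = Rational(41, 8) ≈ 5.1250)
Function('a')(g) = -730 (Function('a')(g) = Add(-466, -264) = -730)
Mul(-1, Function('a')(z)) = Mul(-1, -730) = 730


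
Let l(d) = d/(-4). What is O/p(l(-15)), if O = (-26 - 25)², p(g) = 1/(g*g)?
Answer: 585225/16 ≈ 36577.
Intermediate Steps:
l(d) = -d/4 (l(d) = d*(-¼) = -d/4)
p(g) = g⁻²
O = 2601 (O = (-51)² = 2601)
O/p(l(-15)) = 2601/((-¼*(-15))⁻²) = 2601/((15/4)⁻²) = 2601/(16/225) = 2601*(225/16) = 585225/16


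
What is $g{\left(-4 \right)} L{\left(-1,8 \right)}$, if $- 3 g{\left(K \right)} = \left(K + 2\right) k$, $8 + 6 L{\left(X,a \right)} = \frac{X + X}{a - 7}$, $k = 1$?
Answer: $- \frac{10}{9} \approx -1.1111$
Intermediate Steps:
$L{\left(X,a \right)} = - \frac{4}{3} + \frac{X}{3 \left(-7 + a\right)}$ ($L{\left(X,a \right)} = - \frac{4}{3} + \frac{\left(X + X\right) \frac{1}{a - 7}}{6} = - \frac{4}{3} + \frac{2 X \frac{1}{-7 + a}}{6} = - \frac{4}{3} + \frac{X}{3 \left(-7 + a\right)}$)
$g{\left(K \right)} = - \frac{2}{3} - \frac{K}{3}$ ($g{\left(K \right)} = - \frac{\left(K + 2\right) 1}{3} = - \frac{\left(2 + K\right) 1}{3} = - \frac{2 + K}{3} = - \frac{2}{3} - \frac{K}{3}$)
$g{\left(-4 \right)} L{\left(-1,8 \right)} = \left(- \frac{2}{3} - - \frac{4}{3}\right) \frac{28 - 1 - 32}{3 \left(-7 + 8\right)} = \left(- \frac{2}{3} + \frac{4}{3}\right) \frac{28 - 1 - 32}{3 \cdot 1} = \frac{2 \cdot \frac{1}{3} \cdot 1 \left(-5\right)}{3} = \frac{2}{3} \left(- \frac{5}{3}\right) = - \frac{10}{9}$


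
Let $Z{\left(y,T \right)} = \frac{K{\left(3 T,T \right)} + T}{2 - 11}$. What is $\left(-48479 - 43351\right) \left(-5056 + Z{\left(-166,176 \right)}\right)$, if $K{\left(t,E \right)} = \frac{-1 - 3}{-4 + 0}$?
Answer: $466098470$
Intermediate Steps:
$K{\left(t,E \right)} = 1$ ($K{\left(t,E \right)} = - \frac{4}{-4} = \left(-4\right) \left(- \frac{1}{4}\right) = 1$)
$Z{\left(y,T \right)} = - \frac{1}{9} - \frac{T}{9}$ ($Z{\left(y,T \right)} = \frac{1 + T}{2 - 11} = \frac{1 + T}{-9} = \left(1 + T\right) \left(- \frac{1}{9}\right) = - \frac{1}{9} - \frac{T}{9}$)
$\left(-48479 - 43351\right) \left(-5056 + Z{\left(-166,176 \right)}\right) = \left(-48479 - 43351\right) \left(-5056 - \frac{59}{3}\right) = - 91830 \left(-5056 - \frac{59}{3}\right) = \left(-91830\right) \left(- \frac{15227}{3}\right) = 466098470$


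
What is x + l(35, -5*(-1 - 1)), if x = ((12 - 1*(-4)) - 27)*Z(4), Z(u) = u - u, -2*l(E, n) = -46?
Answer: 23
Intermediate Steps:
l(E, n) = 23 (l(E, n) = -½*(-46) = 23)
Z(u) = 0
x = 0 (x = ((12 - 1*(-4)) - 27)*0 = ((12 + 4) - 27)*0 = (16 - 27)*0 = -11*0 = 0)
x + l(35, -5*(-1 - 1)) = 0 + 23 = 23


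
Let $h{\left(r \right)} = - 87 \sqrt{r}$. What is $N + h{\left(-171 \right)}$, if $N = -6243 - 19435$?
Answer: $-25678 - 261 i \sqrt{19} \approx -25678.0 - 1137.7 i$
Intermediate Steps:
$N = -25678$
$N + h{\left(-171 \right)} = -25678 - 87 \sqrt{-171} = -25678 - 87 \cdot 3 i \sqrt{19} = -25678 - 261 i \sqrt{19}$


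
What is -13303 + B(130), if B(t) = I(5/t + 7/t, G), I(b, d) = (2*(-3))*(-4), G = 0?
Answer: -13279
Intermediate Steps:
I(b, d) = 24 (I(b, d) = -6*(-4) = 24)
B(t) = 24
-13303 + B(130) = -13303 + 24 = -13279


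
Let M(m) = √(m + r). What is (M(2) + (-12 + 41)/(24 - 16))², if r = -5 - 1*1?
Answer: 585/64 + 29*I/2 ≈ 9.1406 + 14.5*I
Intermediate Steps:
r = -6 (r = -5 - 1 = -6)
M(m) = √(-6 + m) (M(m) = √(m - 6) = √(-6 + m))
(M(2) + (-12 + 41)/(24 - 16))² = (√(-6 + 2) + (-12 + 41)/(24 - 16))² = (√(-4) + 29/8)² = (2*I + 29*(⅛))² = (2*I + 29/8)² = (29/8 + 2*I)²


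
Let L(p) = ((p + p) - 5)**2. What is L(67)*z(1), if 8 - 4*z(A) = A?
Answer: 116487/4 ≈ 29122.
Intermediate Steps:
z(A) = 2 - A/4
L(p) = (-5 + 2*p)**2 (L(p) = (2*p - 5)**2 = (-5 + 2*p)**2)
L(67)*z(1) = (-5 + 2*67)**2*(2 - 1/4*1) = (-5 + 134)**2*(2 - 1/4) = 129**2*(7/4) = 16641*(7/4) = 116487/4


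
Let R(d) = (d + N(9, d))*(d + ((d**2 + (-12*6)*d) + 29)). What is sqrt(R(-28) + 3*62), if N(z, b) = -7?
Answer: I*sqrt(97849) ≈ 312.81*I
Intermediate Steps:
R(d) = (-7 + d)*(29 + d**2 - 71*d) (R(d) = (d - 7)*(d + ((d**2 + (-12*6)*d) + 29)) = (-7 + d)*(d + ((d**2 - 72*d) + 29)) = (-7 + d)*(d + (29 + d**2 - 72*d)) = (-7 + d)*(29 + d**2 - 71*d))
sqrt(R(-28) + 3*62) = sqrt((-203 + (-28)**3 - 78*(-28)**2 + 526*(-28)) + 3*62) = sqrt((-203 - 21952 - 78*784 - 14728) + 186) = sqrt((-203 - 21952 - 61152 - 14728) + 186) = sqrt(-98035 + 186) = sqrt(-97849) = I*sqrt(97849)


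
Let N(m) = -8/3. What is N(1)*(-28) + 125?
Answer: 599/3 ≈ 199.67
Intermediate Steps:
N(m) = -8/3 (N(m) = -8*⅓ = -8/3)
N(1)*(-28) + 125 = -8/3*(-28) + 125 = 224/3 + 125 = 599/3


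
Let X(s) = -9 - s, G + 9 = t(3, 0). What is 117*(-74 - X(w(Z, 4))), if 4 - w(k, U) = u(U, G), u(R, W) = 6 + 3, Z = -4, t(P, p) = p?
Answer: -8190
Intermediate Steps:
G = -9 (G = -9 + 0 = -9)
u(R, W) = 9
w(k, U) = -5 (w(k, U) = 4 - 1*9 = 4 - 9 = -5)
117*(-74 - X(w(Z, 4))) = 117*(-74 - (-9 - 1*(-5))) = 117*(-74 - (-9 + 5)) = 117*(-74 - 1*(-4)) = 117*(-74 + 4) = 117*(-70) = -8190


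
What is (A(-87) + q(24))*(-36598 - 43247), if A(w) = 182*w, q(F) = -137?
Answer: 1275204495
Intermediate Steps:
(A(-87) + q(24))*(-36598 - 43247) = (182*(-87) - 137)*(-36598 - 43247) = (-15834 - 137)*(-79845) = -15971*(-79845) = 1275204495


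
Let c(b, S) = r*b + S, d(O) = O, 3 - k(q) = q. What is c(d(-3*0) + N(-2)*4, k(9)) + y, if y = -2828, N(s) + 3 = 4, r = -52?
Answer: -3042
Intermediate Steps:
N(s) = 1 (N(s) = -3 + 4 = 1)
k(q) = 3 - q
c(b, S) = S - 52*b (c(b, S) = -52*b + S = S - 52*b)
c(d(-3*0) + N(-2)*4, k(9)) + y = ((3 - 1*9) - 52*(-3*0 + 1*4)) - 2828 = ((3 - 9) - 52*(0 + 4)) - 2828 = (-6 - 52*4) - 2828 = (-6 - 208) - 2828 = -214 - 2828 = -3042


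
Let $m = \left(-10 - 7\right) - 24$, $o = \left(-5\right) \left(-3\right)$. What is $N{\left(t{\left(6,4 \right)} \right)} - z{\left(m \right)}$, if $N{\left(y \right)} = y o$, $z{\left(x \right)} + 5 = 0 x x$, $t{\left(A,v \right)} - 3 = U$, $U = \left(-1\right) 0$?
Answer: $50$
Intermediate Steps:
$o = 15$
$U = 0$
$m = -41$ ($m = \left(-10 - 7\right) - 24 = -17 - 24 = -41$)
$t{\left(A,v \right)} = 3$ ($t{\left(A,v \right)} = 3 + 0 = 3$)
$z{\left(x \right)} = -5$ ($z{\left(x \right)} = -5 + 0 x x = -5 + 0 x = -5 + 0 = -5$)
$N{\left(y \right)} = 15 y$ ($N{\left(y \right)} = y 15 = 15 y$)
$N{\left(t{\left(6,4 \right)} \right)} - z{\left(m \right)} = 15 \cdot 3 - -5 = 45 + 5 = 50$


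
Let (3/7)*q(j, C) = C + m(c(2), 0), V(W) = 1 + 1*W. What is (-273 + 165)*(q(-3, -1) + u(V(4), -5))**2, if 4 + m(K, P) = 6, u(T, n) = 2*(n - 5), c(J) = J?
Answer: -33708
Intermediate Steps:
V(W) = 1 + W
u(T, n) = -10 + 2*n (u(T, n) = 2*(-5 + n) = -10 + 2*n)
m(K, P) = 2 (m(K, P) = -4 + 6 = 2)
q(j, C) = 14/3 + 7*C/3 (q(j, C) = 7*(C + 2)/3 = 7*(2 + C)/3 = 14/3 + 7*C/3)
(-273 + 165)*(q(-3, -1) + u(V(4), -5))**2 = (-273 + 165)*((14/3 + (7/3)*(-1)) + (-10 + 2*(-5)))**2 = -108*((14/3 - 7/3) + (-10 - 10))**2 = -108*(7/3 - 20)**2 = -108*(-53/3)**2 = -108*2809/9 = -33708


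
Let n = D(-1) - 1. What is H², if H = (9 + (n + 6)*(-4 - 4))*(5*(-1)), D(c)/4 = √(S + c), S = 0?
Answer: -1575 + 49600*I ≈ -1575.0 + 49600.0*I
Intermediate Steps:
D(c) = 4*√c (D(c) = 4*√(0 + c) = 4*√c)
n = -1 + 4*I (n = 4*√(-1) - 1 = 4*I - 1 = -1 + 4*I ≈ -1.0 + 4.0*I)
H = 155 + 160*I (H = (9 + ((-1 + 4*I) + 6)*(-4 - 4))*(5*(-1)) = (9 + (5 + 4*I)*(-8))*(-5) = (9 + (-40 - 32*I))*(-5) = (-31 - 32*I)*(-5) = 155 + 160*I ≈ 155.0 + 160.0*I)
H² = (155 + 160*I)²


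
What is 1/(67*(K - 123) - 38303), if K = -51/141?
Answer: -47/2188707 ≈ -2.1474e-5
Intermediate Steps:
K = -17/47 (K = -51*1/141 = -17/47 ≈ -0.36170)
1/(67*(K - 123) - 38303) = 1/(67*(-17/47 - 123) - 38303) = 1/(67*(-5798/47) - 38303) = 1/(-388466/47 - 38303) = 1/(-2188707/47) = -47/2188707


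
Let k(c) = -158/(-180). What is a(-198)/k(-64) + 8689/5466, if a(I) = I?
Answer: -96717689/431814 ≈ -223.98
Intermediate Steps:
k(c) = 79/90 (k(c) = -158*(-1/180) = 79/90)
a(-198)/k(-64) + 8689/5466 = -198/79/90 + 8689/5466 = -198*90/79 + 8689*(1/5466) = -17820/79 + 8689/5466 = -96717689/431814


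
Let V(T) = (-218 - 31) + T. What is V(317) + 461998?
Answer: 462066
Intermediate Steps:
V(T) = -249 + T
V(317) + 461998 = (-249 + 317) + 461998 = 68 + 461998 = 462066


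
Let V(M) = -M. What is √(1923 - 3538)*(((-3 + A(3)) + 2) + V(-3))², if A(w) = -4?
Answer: 4*I*√1615 ≈ 160.75*I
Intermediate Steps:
√(1923 - 3538)*(((-3 + A(3)) + 2) + V(-3))² = √(1923 - 3538)*(((-3 - 4) + 2) - 1*(-3))² = √(-1615)*((-7 + 2) + 3)² = (I*√1615)*(-5 + 3)² = (I*√1615)*(-2)² = (I*√1615)*4 = 4*I*√1615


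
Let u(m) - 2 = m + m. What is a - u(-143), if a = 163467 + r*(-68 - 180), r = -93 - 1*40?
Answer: 196735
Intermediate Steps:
r = -133 (r = -93 - 40 = -133)
u(m) = 2 + 2*m (u(m) = 2 + (m + m) = 2 + 2*m)
a = 196451 (a = 163467 - 133*(-68 - 180) = 163467 - 133*(-248) = 163467 + 32984 = 196451)
a - u(-143) = 196451 - (2 + 2*(-143)) = 196451 - (2 - 286) = 196451 - 1*(-284) = 196451 + 284 = 196735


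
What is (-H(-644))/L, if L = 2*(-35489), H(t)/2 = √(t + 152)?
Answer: 2*I*√123/35489 ≈ 0.00062501*I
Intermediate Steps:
H(t) = 2*√(152 + t) (H(t) = 2*√(t + 152) = 2*√(152 + t))
L = -70978
(-H(-644))/L = -2*√(152 - 644)/(-70978) = -2*√(-492)*(-1/70978) = -2*2*I*√123*(-1/70978) = -4*I*√123*(-1/70978) = 2*I*√123/35489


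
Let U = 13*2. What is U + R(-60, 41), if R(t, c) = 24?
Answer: 50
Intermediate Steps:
U = 26
U + R(-60, 41) = 26 + 24 = 50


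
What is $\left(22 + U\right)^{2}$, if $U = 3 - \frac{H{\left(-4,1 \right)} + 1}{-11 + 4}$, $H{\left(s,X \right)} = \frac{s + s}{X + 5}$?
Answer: $\frac{274576}{441} \approx 622.62$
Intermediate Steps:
$H{\left(s,X \right)} = \frac{2 s}{5 + X}$
$U = \frac{62}{21}$ ($U = 3 - \frac{2 \left(-4\right) \frac{1}{5 + 1} + 1}{-11 + 4} = 3 - \frac{2 \left(-4\right) \frac{1}{6} + 1}{-7} = 3 - \left(2 \left(-4\right) \frac{1}{6} + 1\right) \left(- \frac{1}{7}\right) = 3 - \left(- \frac{4}{3} + 1\right) \left(- \frac{1}{7}\right) = 3 - \left(- \frac{1}{3}\right) \left(- \frac{1}{7}\right) = 3 - \frac{1}{21} = \frac{62}{21} \approx 2.9524$)
$\left(22 + U\right)^{2} = \left(22 + \frac{62}{21}\right)^{2} = \left(\frac{524}{21}\right)^{2} = \frac{274576}{441}$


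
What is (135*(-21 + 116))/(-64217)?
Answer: -12825/64217 ≈ -0.19971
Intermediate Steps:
(135*(-21 + 116))/(-64217) = (135*95)*(-1/64217) = 12825*(-1/64217) = -12825/64217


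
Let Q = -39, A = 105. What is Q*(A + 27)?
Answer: -5148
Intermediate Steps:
Q*(A + 27) = -39*(105 + 27) = -39*132 = -5148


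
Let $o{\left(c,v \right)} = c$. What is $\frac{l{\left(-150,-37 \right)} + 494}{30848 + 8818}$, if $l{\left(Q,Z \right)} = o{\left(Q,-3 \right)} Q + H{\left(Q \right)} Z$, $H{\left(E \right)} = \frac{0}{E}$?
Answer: $\frac{11497}{19833} \approx 0.57969$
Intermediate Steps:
$H{\left(E \right)} = 0$
$l{\left(Q,Z \right)} = Q^{2}$ ($l{\left(Q,Z \right)} = Q Q + 0 Z = Q^{2} + 0 = Q^{2}$)
$\frac{l{\left(-150,-37 \right)} + 494}{30848 + 8818} = \frac{\left(-150\right)^{2} + 494}{30848 + 8818} = \frac{22500 + 494}{39666} = 22994 \cdot \frac{1}{39666} = \frac{11497}{19833}$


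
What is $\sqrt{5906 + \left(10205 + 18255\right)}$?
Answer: $\sqrt{34366} \approx 185.38$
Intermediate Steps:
$\sqrt{5906 + \left(10205 + 18255\right)} = \sqrt{5906 + 28460} = \sqrt{34366}$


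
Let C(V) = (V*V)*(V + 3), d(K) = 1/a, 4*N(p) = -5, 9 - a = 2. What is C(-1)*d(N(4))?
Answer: 2/7 ≈ 0.28571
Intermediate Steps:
a = 7 (a = 9 - 1*2 = 9 - 2 = 7)
N(p) = -5/4 (N(p) = (¼)*(-5) = -5/4)
d(K) = ⅐ (d(K) = 1/7 = ⅐)
C(V) = V²*(3 + V)
C(-1)*d(N(4)) = ((-1)²*(3 - 1))*(⅐) = (1*2)*(⅐) = 2*(⅐) = 2/7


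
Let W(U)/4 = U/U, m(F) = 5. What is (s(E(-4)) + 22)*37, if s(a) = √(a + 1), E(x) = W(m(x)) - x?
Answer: 925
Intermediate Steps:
W(U) = 4 (W(U) = 4*(U/U) = 4*1 = 4)
E(x) = 4 - x
s(a) = √(1 + a)
(s(E(-4)) + 22)*37 = (√(1 + (4 - 1*(-4))) + 22)*37 = (√(1 + (4 + 4)) + 22)*37 = (√(1 + 8) + 22)*37 = (√9 + 22)*37 = (3 + 22)*37 = 25*37 = 925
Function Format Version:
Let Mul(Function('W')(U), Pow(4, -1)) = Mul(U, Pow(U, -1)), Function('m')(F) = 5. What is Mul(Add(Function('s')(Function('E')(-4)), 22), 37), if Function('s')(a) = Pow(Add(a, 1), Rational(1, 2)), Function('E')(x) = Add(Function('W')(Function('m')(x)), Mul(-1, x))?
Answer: 925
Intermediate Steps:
Function('W')(U) = 4 (Function('W')(U) = Mul(4, Mul(U, Pow(U, -1))) = Mul(4, 1) = 4)
Function('E')(x) = Add(4, Mul(-1, x))
Function('s')(a) = Pow(Add(1, a), Rational(1, 2))
Mul(Add(Function('s')(Function('E')(-4)), 22), 37) = Mul(Add(Pow(Add(1, Add(4, Mul(-1, -4))), Rational(1, 2)), 22), 37) = Mul(Add(Pow(Add(1, Add(4, 4)), Rational(1, 2)), 22), 37) = Mul(Add(Pow(Add(1, 8), Rational(1, 2)), 22), 37) = Mul(Add(Pow(9, Rational(1, 2)), 22), 37) = Mul(Add(3, 22), 37) = Mul(25, 37) = 925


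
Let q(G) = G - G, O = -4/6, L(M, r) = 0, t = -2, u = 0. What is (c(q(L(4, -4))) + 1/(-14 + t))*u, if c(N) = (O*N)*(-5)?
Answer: 0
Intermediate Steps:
O = -⅔ (O = -4*⅙ = -⅔ ≈ -0.66667)
q(G) = 0
c(N) = 10*N/3 (c(N) = -2*N/3*(-5) = 10*N/3)
(c(q(L(4, -4))) + 1/(-14 + t))*u = ((10/3)*0 + 1/(-14 - 2))*0 = (0 + 1/(-16))*0 = (0 - 1/16)*0 = -1/16*0 = 0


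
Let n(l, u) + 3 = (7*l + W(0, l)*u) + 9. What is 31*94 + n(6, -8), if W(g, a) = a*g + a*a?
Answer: 2674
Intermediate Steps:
W(g, a) = a² + a*g (W(g, a) = a*g + a² = a² + a*g)
n(l, u) = 6 + 7*l + u*l² (n(l, u) = -3 + ((7*l + (l*(l + 0))*u) + 9) = -3 + ((7*l + (l*l)*u) + 9) = -3 + ((7*l + l²*u) + 9) = -3 + ((7*l + u*l²) + 9) = -3 + (9 + 7*l + u*l²) = 6 + 7*l + u*l²)
31*94 + n(6, -8) = 31*94 + (6 + 7*6 - 8*6²) = 2914 + (6 + 42 - 8*36) = 2914 + (6 + 42 - 288) = 2914 - 240 = 2674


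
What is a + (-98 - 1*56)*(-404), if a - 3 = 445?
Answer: 62664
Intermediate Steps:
a = 448 (a = 3 + 445 = 448)
a + (-98 - 1*56)*(-404) = 448 + (-98 - 1*56)*(-404) = 448 + (-98 - 56)*(-404) = 448 - 154*(-404) = 448 + 62216 = 62664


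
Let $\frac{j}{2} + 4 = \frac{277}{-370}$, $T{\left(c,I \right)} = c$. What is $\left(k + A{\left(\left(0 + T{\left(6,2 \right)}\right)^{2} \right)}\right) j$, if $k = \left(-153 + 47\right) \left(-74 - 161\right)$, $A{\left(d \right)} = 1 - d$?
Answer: $- \frac{8741075}{37} \approx -2.3625 \cdot 10^{5}$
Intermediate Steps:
$j = - \frac{1757}{185}$ ($j = -8 + 2 \frac{277}{-370} = -8 + 2 \cdot 277 \left(- \frac{1}{370}\right) = -8 + 2 \left(- \frac{277}{370}\right) = -8 - \frac{277}{185} = - \frac{1757}{185} \approx -9.4973$)
$k = 24910$ ($k = \left(-106\right) \left(-235\right) = 24910$)
$\left(k + A{\left(\left(0 + T{\left(6,2 \right)}\right)^{2} \right)}\right) j = \left(24910 + \left(1 - \left(0 + 6\right)^{2}\right)\right) \left(- \frac{1757}{185}\right) = \left(24910 + \left(1 - 6^{2}\right)\right) \left(- \frac{1757}{185}\right) = \left(24910 + \left(1 - 36\right)\right) \left(- \frac{1757}{185}\right) = \left(24910 - 35\right) \left(- \frac{1757}{185}\right) = 24875 \left(- \frac{1757}{185}\right) = - \frac{8741075}{37}$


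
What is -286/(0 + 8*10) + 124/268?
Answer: -8341/2680 ≈ -3.1123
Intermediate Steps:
-286/(0 + 8*10) + 124/268 = -286/(0 + 80) + 124*(1/268) = -286/80 + 31/67 = -286*1/80 + 31/67 = -143/40 + 31/67 = -8341/2680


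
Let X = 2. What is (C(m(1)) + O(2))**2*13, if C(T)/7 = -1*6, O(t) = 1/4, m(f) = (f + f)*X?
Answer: 362557/16 ≈ 22660.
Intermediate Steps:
m(f) = 4*f (m(f) = (f + f)*2 = (2*f)*2 = 4*f)
O(t) = 1/4
C(T) = -42 (C(T) = 7*(-1*6) = 7*(-6) = -42)
(C(m(1)) + O(2))**2*13 = (-42 + 1/4)**2*13 = (-167/4)**2*13 = (27889/16)*13 = 362557/16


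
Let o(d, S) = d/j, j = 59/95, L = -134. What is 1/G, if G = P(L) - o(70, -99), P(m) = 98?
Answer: -59/868 ≈ -0.067972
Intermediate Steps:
j = 59/95 (j = 59*(1/95) = 59/95 ≈ 0.62105)
o(d, S) = 95*d/59 (o(d, S) = d/(59/95) = d*(95/59) = 95*d/59)
G = -868/59 (G = 98 - 95*70/59 = 98 - 1*6650/59 = 98 - 6650/59 = -868/59 ≈ -14.712)
1/G = 1/(-868/59) = -59/868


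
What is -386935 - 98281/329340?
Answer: -127433271181/329340 ≈ -3.8694e+5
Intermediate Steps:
-386935 - 98281/329340 = -127433271181/329340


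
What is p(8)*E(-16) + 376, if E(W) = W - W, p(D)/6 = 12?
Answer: 376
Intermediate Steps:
p(D) = 72 (p(D) = 6*12 = 72)
E(W) = 0
p(8)*E(-16) + 376 = 72*0 + 376 = 0 + 376 = 376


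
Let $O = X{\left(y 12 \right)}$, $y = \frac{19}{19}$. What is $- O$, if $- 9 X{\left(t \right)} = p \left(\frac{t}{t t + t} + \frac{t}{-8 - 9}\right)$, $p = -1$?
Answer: $\frac{139}{1989} \approx 0.069884$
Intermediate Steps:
$y = 1$ ($y = 19 \cdot \frac{1}{19} = 1$)
$X{\left(t \right)} = - \frac{t}{153} + \frac{t}{9 \left(t + t^{2}\right)}$ ($X{\left(t \right)} = - \frac{\left(-1\right) \left(\frac{t}{t t + t} + \frac{t}{-8 - 9}\right)}{9} = - \frac{\left(-1\right) \left(\frac{t}{t^{2} + t} + \frac{t}{-8 - 9}\right)}{9} = - \frac{\left(-1\right) \left(\frac{t}{t + t^{2}} + \frac{t}{-17}\right)}{9} = - \frac{\left(-1\right) \left(\frac{t}{t + t^{2}} + t \left(- \frac{1}{17}\right)\right)}{9} = - \frac{\left(-1\right) \left(\frac{t}{t + t^{2}} - \frac{t}{17}\right)}{9} = - \frac{\left(-1\right) \left(- \frac{t}{17} + \frac{t}{t + t^{2}}\right)}{9} = - \frac{\frac{t}{17} - \frac{t}{t + t^{2}}}{9} = - \frac{t}{153} + \frac{t}{9 \left(t + t^{2}\right)}$)
$O = - \frac{139}{1989}$ ($O = \frac{17 - 1 \cdot 12 - \left(1 \cdot 12\right)^{2}}{153 \left(1 + 1 \cdot 12\right)} = \frac{17 - 12 - 12^{2}}{153 \left(1 + 12\right)} = \frac{17 - 12 - 144}{153 \cdot 13} = \frac{1}{153} \cdot \frac{1}{13} \left(17 - 12 - 144\right) = \frac{1}{153} \cdot \frac{1}{13} \left(-139\right) = - \frac{139}{1989} \approx -0.069884$)
$- O = \left(-1\right) \left(- \frac{139}{1989}\right) = \frac{139}{1989}$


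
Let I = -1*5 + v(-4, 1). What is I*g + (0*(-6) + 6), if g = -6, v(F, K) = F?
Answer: 60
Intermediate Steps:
I = -9 (I = -1*5 - 4 = -5 - 4 = -9)
I*g + (0*(-6) + 6) = -9*(-6) + (0*(-6) + 6) = 54 + (0 + 6) = 54 + 6 = 60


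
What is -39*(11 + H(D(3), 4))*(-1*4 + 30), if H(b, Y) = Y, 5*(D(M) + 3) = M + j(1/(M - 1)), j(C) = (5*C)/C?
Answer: -15210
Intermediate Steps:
j(C) = 5
D(M) = -2 + M/5 (D(M) = -3 + (M + 5)/5 = -3 + (5 + M)/5 = -3 + (1 + M/5) = -2 + M/5)
-39*(11 + H(D(3), 4))*(-1*4 + 30) = -39*(11 + 4)*(-1*4 + 30) = -585*(-4 + 30) = -585*26 = -39*390 = -15210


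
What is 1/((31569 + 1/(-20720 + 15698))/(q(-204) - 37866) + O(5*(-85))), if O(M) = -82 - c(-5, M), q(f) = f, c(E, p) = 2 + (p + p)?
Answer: 191187540/146291116123 ≈ 0.0013069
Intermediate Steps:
c(E, p) = 2 + 2*p
O(M) = -84 - 2*M (O(M) = -82 - (2 + 2*M) = -82 + (-2 - 2*M) = -84 - 2*M)
1/((31569 + 1/(-20720 + 15698))/(q(-204) - 37866) + O(5*(-85))) = 1/((31569 + 1/(-20720 + 15698))/(-204 - 37866) + (-84 - 10*(-85))) = 1/((31569 + 1/(-5022))/(-38070) + (-84 - 2*(-425))) = 1/((31569 - 1/5022)*(-1/38070) + (-84 + 850)) = 1/((158539517/5022)*(-1/38070) + 766) = 1/(-158539517/191187540 + 766) = 1/(146291116123/191187540) = 191187540/146291116123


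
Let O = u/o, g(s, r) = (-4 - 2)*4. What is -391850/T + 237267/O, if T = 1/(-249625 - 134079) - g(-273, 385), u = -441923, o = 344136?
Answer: -163674167727208088/813924501017 ≈ -2.0109e+5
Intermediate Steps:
g(s, r) = -24 (g(s, r) = -6*4 = -24)
T = 9208895/383704 (T = 1/(-249625 - 134079) - 1*(-24) = 1/(-383704) + 24 = -1/383704 + 24 = 9208895/383704 ≈ 24.000)
O = -441923/344136 ≈ -1.2842
-391850/T + 237267/O = -391850/9208895/383704 + 237267/(-441923/344136) = -391850*383704/9208895 + 237267*(-344136/441923) = -30070882480/1841779 - 81652116312/441923 = -163674167727208088/813924501017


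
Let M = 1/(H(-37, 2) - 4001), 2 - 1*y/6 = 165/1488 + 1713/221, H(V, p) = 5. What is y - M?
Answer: -1925771585/54753192 ≈ -35.172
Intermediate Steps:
y = -1927713/54808 (y = 12 - 6*(165/1488 + 1713/221) = 12 - 6*(165*(1/1488) + 1713*(1/221)) = 12 - 6*(55/496 + 1713/221) = 12 - 6*861803/109616 = 12 - 2585409/54808 = -1927713/54808 ≈ -35.172)
M = -1/3996 (M = 1/(5 - 4001) = 1/(-3996) = -1/3996 ≈ -0.00025025)
y - M = -1927713/54808 - 1*(-1/3996) = -1927713/54808 + 1/3996 = -1925771585/54753192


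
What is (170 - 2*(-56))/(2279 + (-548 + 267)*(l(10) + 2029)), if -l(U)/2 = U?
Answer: -141/281125 ≈ -0.00050156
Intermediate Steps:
l(U) = -2*U
(170 - 2*(-56))/(2279 + (-548 + 267)*(l(10) + 2029)) = (170 - 2*(-56))/(2279 + (-548 + 267)*(-2*10 + 2029)) = (170 + 112)/(2279 - 281*(-20 + 2029)) = 282/(2279 - 281*2009) = 282/(2279 - 564529) = 282/(-562250) = 282*(-1/562250) = -141/281125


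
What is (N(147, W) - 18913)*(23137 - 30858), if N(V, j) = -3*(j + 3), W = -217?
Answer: 141070391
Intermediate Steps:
N(V, j) = -9 - 3*j (N(V, j) = -3*(3 + j) = -9 - 3*j)
(N(147, W) - 18913)*(23137 - 30858) = ((-9 - 3*(-217)) - 18913)*(23137 - 30858) = ((-9 + 651) - 18913)*(-7721) = (642 - 18913)*(-7721) = -18271*(-7721) = 141070391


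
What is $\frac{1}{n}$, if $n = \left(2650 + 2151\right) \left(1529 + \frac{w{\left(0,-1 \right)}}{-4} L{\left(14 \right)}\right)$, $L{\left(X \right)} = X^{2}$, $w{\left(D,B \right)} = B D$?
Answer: $\frac{1}{7340729} \approx 1.3623 \cdot 10^{-7}$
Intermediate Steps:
$n = 7340729$ ($n = \left(2650 + 2151\right) \left(1529 + \frac{\left(-1\right) 0}{-4} \cdot 14^{2}\right) = 4801 \left(1529 + 0 \left(- \frac{1}{4}\right) 196\right) = 4801 \left(1529 + 0 \cdot 196\right) = 4801 \left(1529 + 0\right) = 4801 \cdot 1529 = 7340729$)
$\frac{1}{n} = \frac{1}{7340729}$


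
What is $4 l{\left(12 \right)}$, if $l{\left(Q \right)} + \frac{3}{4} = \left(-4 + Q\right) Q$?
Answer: $381$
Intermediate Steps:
$l{\left(Q \right)} = - \frac{3}{4} + Q \left(-4 + Q\right)$ ($l{\left(Q \right)} = - \frac{3}{4} + \left(-4 + Q\right) Q = - \frac{3}{4} + Q \left(-4 + Q\right)$)
$4 l{\left(12 \right)} = 4 \left(- \frac{3}{4} + 12^{2} - 48\right) = 4 \left(- \frac{3}{4} + 144 - 48\right) = 4 \cdot \frac{381}{4} = 381$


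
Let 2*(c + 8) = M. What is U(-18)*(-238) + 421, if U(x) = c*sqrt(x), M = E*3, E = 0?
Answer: 421 + 5712*I*sqrt(2) ≈ 421.0 + 8078.0*I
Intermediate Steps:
M = 0 (M = 0*3 = 0)
c = -8 (c = -8 + (1/2)*0 = -8 + 0 = -8)
U(x) = -8*sqrt(x)
U(-18)*(-238) + 421 = -24*I*sqrt(2)*(-238) + 421 = 5712*I*sqrt(2) + 421 = 421 + 5712*I*sqrt(2)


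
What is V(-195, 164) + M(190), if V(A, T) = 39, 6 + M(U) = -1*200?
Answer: -167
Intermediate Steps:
M(U) = -206 (M(U) = -6 - 1*200 = -6 - 200 = -206)
V(-195, 164) + M(190) = 39 - 206 = -167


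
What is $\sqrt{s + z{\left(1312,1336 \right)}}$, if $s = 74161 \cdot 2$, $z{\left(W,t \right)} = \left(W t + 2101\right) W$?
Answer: $\sqrt{2302620418} \approx 47986.0$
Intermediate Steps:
$z{\left(W,t \right)} = W \left(2101 + W t\right)$ ($z{\left(W,t \right)} = \left(2101 + W t\right) W = W \left(2101 + W t\right)$)
$s = 148322$
$\sqrt{s + z{\left(1312,1336 \right)}} = \sqrt{148322 + 1312 \left(2101 + 1312 \cdot 1336\right)} = \sqrt{148322 + 1312 \left(2101 + 1752832\right)} = \sqrt{148322 + 1312 \cdot 1754933} = \sqrt{148322 + 2302472096} = \sqrt{2302620418}$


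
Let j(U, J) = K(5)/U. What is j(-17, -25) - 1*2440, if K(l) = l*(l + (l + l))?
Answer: -41555/17 ≈ -2444.4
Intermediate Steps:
K(l) = 3*l**2 (K(l) = l*(l + 2*l) = l*(3*l) = 3*l**2)
j(U, J) = 75/U (j(U, J) = (3*5**2)/U = (3*25)/U = 75/U)
j(-17, -25) - 1*2440 = 75/(-17) - 1*2440 = 75*(-1/17) - 2440 = -75/17 - 2440 = -41555/17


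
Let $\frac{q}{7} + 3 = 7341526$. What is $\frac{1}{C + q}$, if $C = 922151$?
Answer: $\frac{1}{52312812} \approx 1.9116 \cdot 10^{-8}$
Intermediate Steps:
$q = 51390661$ ($q = -21 + 7 \cdot 7341526 = -21 + 51390682 = 51390661$)
$\frac{1}{C + q} = \frac{1}{922151 + 51390661} = \frac{1}{52312812}$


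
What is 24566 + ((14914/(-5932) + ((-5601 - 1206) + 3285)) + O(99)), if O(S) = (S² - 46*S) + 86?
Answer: 78226725/2966 ≈ 26375.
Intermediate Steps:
O(S) = 86 + S² - 46*S
24566 + ((14914/(-5932) + ((-5601 - 1206) + 3285)) + O(99)) = 24566 + ((14914/(-5932) + ((-5601 - 1206) + 3285)) + (86 + 99² - 46*99)) = 24566 + ((14914*(-1/5932) + (-6807 + 3285)) + (86 + 9801 - 4554)) = 24566 + ((-7457/2966 - 3522) + 5333) = 24566 + (-10453709/2966 + 5333) = 24566 + 5363969/2966 = 78226725/2966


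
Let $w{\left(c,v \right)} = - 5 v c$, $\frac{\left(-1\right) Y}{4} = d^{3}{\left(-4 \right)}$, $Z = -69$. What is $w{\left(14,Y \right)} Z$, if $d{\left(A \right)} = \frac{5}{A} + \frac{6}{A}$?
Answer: $\frac{3214365}{8} \approx 4.018 \cdot 10^{5}$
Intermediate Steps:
$d{\left(A \right)} = \frac{11}{A}$
$Y = \frac{1331}{16}$ ($Y = - 4 \left(\frac{11}{-4}\right)^{3} = - 4 \left(11 \left(- \frac{1}{4}\right)\right)^{3} = - 4 \left(- \frac{11}{4}\right)^{3} = \left(-4\right) \left(- \frac{1331}{64}\right) = \frac{1331}{16} \approx 83.188$)
$w{\left(c,v \right)} = - 5 c v$
$w{\left(14,Y \right)} Z = \left(-5\right) 14 \cdot \frac{1331}{16} \left(-69\right) = \left(- \frac{46585}{8}\right) \left(-69\right) = \frac{3214365}{8}$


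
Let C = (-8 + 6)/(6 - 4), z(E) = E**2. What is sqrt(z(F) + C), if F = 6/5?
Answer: sqrt(11)/5 ≈ 0.66333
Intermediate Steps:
F = 6/5 (F = 6*(1/5) = 6/5 ≈ 1.2000)
C = -1 (C = -2/2 = (1/2)*(-2) = -1)
sqrt(z(F) + C) = sqrt((6/5)**2 - 1) = sqrt(36/25 - 1) = sqrt(11/25) = sqrt(11)/5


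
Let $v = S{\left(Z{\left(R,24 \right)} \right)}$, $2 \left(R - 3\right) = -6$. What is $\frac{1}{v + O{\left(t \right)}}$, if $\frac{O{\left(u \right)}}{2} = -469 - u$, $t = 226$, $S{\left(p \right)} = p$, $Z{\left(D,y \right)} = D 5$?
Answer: $- \frac{1}{1390} \approx -0.00071942$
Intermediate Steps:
$R = 0$ ($R = 3 + \frac{1}{2} \left(-6\right) = 3 - 3 = 0$)
$Z{\left(D,y \right)} = 5 D$
$v = 0$ ($v = 5 \cdot 0 = 0$)
$O{\left(u \right)} = -938 - 2 u$ ($O{\left(u \right)} = 2 \left(-469 - u\right) = -938 - 2 u$)
$\frac{1}{v + O{\left(t \right)}} = \frac{1}{0 - 1390} = \frac{1}{-1390} = - \frac{1}{1390}$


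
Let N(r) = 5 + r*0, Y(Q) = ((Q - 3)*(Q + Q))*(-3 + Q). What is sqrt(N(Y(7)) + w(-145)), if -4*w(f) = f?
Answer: sqrt(165)/2 ≈ 6.4226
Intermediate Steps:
w(f) = -f/4
Y(Q) = 2*Q*(-3 + Q)**2 (Y(Q) = ((-3 + Q)*(2*Q))*(-3 + Q) = (2*Q*(-3 + Q))*(-3 + Q) = 2*Q*(-3 + Q)**2)
N(r) = 5 (N(r) = 5 + 0 = 5)
sqrt(N(Y(7)) + w(-145)) = sqrt(5 - 1/4*(-145)) = sqrt(5 + 145/4) = sqrt(165/4) = sqrt(165)/2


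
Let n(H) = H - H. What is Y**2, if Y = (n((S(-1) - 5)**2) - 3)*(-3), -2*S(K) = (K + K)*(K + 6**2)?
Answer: 81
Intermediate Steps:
S(K) = -K*(36 + K) (S(K) = -(K + K)*(K + 6**2)/2 = -2*K*(K + 36)/2 = -2*K*(36 + K)/2 = -K*(36 + K))
n(H) = 0
Y = 9 (Y = (0 - 3)*(-3) = -3*(-3) = 9)
Y**2 = 9**2 = 81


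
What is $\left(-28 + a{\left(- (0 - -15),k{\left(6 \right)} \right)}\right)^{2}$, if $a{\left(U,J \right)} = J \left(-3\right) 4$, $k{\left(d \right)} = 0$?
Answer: $784$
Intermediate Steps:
$a{\left(U,J \right)} = - 12 J$ ($a{\left(U,J \right)} = - 3 J 4 = - 12 J$)
$\left(-28 + a{\left(- (0 - -15),k{\left(6 \right)} \right)}\right)^{2} = \left(-28 - 0\right)^{2} = \left(-28 + 0\right)^{2} = \left(-28\right)^{2} = 784$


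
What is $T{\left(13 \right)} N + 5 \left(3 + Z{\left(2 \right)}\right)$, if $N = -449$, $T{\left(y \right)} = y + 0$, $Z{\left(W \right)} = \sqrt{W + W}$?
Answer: $-5812$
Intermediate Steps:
$Z{\left(W \right)} = \sqrt{2} \sqrt{W}$ ($Z{\left(W \right)} = \sqrt{2 W} = \sqrt{2} \sqrt{W}$)
$T{\left(y \right)} = y$
$T{\left(13 \right)} N + 5 \left(3 + Z{\left(2 \right)}\right) = 13 \left(-449\right) + 5 \left(3 + \sqrt{2} \sqrt{2}\right) = -5837 + 5 \left(3 + 2\right) = -5837 + 5 \cdot 5 = -5837 + 25 = -5812$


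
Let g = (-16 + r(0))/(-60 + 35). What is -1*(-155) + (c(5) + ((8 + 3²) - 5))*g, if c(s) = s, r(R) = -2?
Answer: 4181/25 ≈ 167.24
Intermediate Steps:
g = 18/25 (g = (-16 - 2)/(-60 + 35) = -18/(-25) = -18*(-1/25) = 18/25 ≈ 0.72000)
-1*(-155) + (c(5) + ((8 + 3²) - 5))*g = -1*(-155) + (5 + ((8 + 3²) - 5))*(18/25) = 155 + (5 + ((8 + 9) - 5))*(18/25) = 155 + (5 + (17 - 5))*(18/25) = 155 + (5 + 12)*(18/25) = 155 + 17*(18/25) = 155 + 306/25 = 4181/25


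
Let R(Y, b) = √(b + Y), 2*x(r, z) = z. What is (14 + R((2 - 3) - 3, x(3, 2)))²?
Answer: (14 + I*√3)² ≈ 193.0 + 48.497*I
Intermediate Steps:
x(r, z) = z/2
R(Y, b) = √(Y + b)
(14 + R((2 - 3) - 3, x(3, 2)))² = (14 + √(((2 - 3) - 3) + (½)*2))² = (14 + √((-1 - 3) + 1))² = (14 + √(-4 + 1))² = (14 + √(-3))² = (14 + I*√3)²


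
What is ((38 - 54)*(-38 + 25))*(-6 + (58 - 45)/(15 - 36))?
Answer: -28912/21 ≈ -1376.8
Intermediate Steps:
((38 - 54)*(-38 + 25))*(-6 + (58 - 45)/(15 - 36)) = (-16*(-13))*(-6 + 13/(-21)) = 208*(-6 + 13*(-1/21)) = 208*(-6 - 13/21) = 208*(-139/21) = -28912/21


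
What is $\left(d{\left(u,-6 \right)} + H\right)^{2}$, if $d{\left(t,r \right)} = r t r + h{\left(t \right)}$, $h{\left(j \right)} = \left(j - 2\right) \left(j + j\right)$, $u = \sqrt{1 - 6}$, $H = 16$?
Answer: $-5084 + 384 i \sqrt{5} \approx -5084.0 + 858.65 i$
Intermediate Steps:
$u = i \sqrt{5}$ ($u = \sqrt{-5} = i \sqrt{5} \approx 2.2361 i$)
$h{\left(j \right)} = 2 j \left(-2 + j\right)$ ($h{\left(j \right)} = \left(-2 + j\right) 2 j = 2 j \left(-2 + j\right)$)
$d{\left(t,r \right)} = t r^{2} + 2 t \left(-2 + t\right)$ ($d{\left(t,r \right)} = r t r + 2 t \left(-2 + t\right) = t r^{2} + 2 t \left(-2 + t\right)$)
$\left(d{\left(u,-6 \right)} + H\right)^{2} = \left(i \sqrt{5} \left(-4 + \left(-6\right)^{2} + 2 i \sqrt{5}\right) + 16\right)^{2} = \left(i \sqrt{5} \left(-4 + 36 + 2 i \sqrt{5}\right) + 16\right)^{2} = \left(i \sqrt{5} \left(32 + 2 i \sqrt{5}\right) + 16\right)^{2} = \left(16 + i \sqrt{5} \left(32 + 2 i \sqrt{5}\right)\right)^{2}$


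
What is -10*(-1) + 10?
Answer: 20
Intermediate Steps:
-10*(-1) + 10 = 10 + 10 = 20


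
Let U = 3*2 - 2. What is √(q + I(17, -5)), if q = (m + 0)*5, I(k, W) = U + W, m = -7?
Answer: 6*I ≈ 6.0*I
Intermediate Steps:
U = 4 (U = 6 - 2 = 4)
I(k, W) = 4 + W
q = -35 (q = (-7 + 0)*5 = -7*5 = -35)
√(q + I(17, -5)) = √(-35 + (4 - 5)) = √(-35 - 1) = √(-36) = 6*I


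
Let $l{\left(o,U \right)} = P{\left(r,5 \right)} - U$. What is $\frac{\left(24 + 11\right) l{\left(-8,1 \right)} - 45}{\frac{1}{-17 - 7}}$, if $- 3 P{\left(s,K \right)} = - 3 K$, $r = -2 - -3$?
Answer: $-2280$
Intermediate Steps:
$r = 1$ ($r = -2 + 3 = 1$)
$P{\left(s,K \right)} = K$ ($P{\left(s,K \right)} = - \frac{\left(-3\right) K}{3} = K$)
$l{\left(o,U \right)} = 5 - U$
$\frac{\left(24 + 11\right) l{\left(-8,1 \right)} - 45}{\frac{1}{-17 - 7}} = \frac{\left(24 + 11\right) \left(5 - 1\right) - 45}{\frac{1}{-17 - 7}} = \frac{35 \left(5 - 1\right) - 45}{\frac{1}{-24}} = \frac{35 \cdot 4 - 45}{- \frac{1}{24}} = - 24 \left(140 - 45\right) = \left(-24\right) 95 = -2280$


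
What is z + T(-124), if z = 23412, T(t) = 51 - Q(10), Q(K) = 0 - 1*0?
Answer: 23463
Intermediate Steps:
Q(K) = 0 (Q(K) = 0 + 0 = 0)
T(t) = 51 (T(t) = 51 - 1*0 = 51 + 0 = 51)
z + T(-124) = 23412 + 51 = 23463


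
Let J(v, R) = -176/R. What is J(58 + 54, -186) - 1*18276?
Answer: -1699580/93 ≈ -18275.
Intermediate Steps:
J(58 + 54, -186) - 1*18276 = -176/(-186) - 1*18276 = -176*(-1/186) - 18276 = 88/93 - 18276 = -1699580/93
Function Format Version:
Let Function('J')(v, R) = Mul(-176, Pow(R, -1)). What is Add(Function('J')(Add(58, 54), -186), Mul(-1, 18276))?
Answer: Rational(-1699580, 93) ≈ -18275.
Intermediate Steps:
Add(Function('J')(Add(58, 54), -186), Mul(-1, 18276)) = Add(Mul(-176, Pow(-186, -1)), Mul(-1, 18276)) = Add(Mul(-176, Rational(-1, 186)), -18276) = Add(Rational(88, 93), -18276) = Rational(-1699580, 93)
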